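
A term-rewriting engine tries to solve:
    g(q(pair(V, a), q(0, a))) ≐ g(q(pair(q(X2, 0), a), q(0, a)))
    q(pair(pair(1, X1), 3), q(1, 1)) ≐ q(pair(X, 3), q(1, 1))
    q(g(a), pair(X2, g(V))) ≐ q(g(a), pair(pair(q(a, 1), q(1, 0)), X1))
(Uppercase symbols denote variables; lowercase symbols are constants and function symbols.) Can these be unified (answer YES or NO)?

Decompose g/1: q(pair(V, a), q(0, a)) ≐ q(pair(q(X2, 0), a), q(0, a)).
Decompose q/2: pair(V, a) ≐ pair(q(X2, 0), a),  q(0, a) ≐ q(0, a).
Decompose pair/2: V ≐ q(X2, 0),  a ≐ a.
Bind V := q(X2, 0); substituting into the one remaining equation that mentions V gives: q(g(a), pair(X2, g(q(X2, 0)))) ≐ q(g(a), pair(pair(q(a, 1), q(1, 0)), X1)).
Delete trivial equation a ≐ a.
Delete trivial equation q(0, a) ≐ q(0, a).
Decompose q/2: pair(pair(1, X1), 3) ≐ pair(X, 3),  q(1, 1) ≐ q(1, 1).
Decompose pair/2: pair(1, X1) ≐ X,  3 ≐ 3.
Bind X := pair(1, X1); no other remaining equation mentions X.
Delete trivial equation 3 ≐ 3.
Delete trivial equation q(1, 1) ≐ q(1, 1).
Decompose q/2: g(a) ≐ g(a),  pair(X2, g(q(X2, 0))) ≐ pair(pair(q(a, 1), q(1, 0)), X1).
Delete trivial equation g(a) ≐ g(a).
Decompose pair/2: X2 ≐ pair(q(a, 1), q(1, 0)),  g(q(X2, 0)) ≐ X1.
Bind X2 := pair(q(a, 1), q(1, 0)); substituting into the remaining equation gives: g(q(pair(q(a, 1), q(1, 0)), 0)) ≐ X1. Substituting into the earlier binding gives V := q(pair(q(a, 1), q(1, 0)), 0).
Bind X1 := g(q(pair(q(a, 1), q(1, 0)), 0)). Substituting into the earlier binding gives X := pair(1, g(q(pair(q(a, 1), q(1, 0)), 0))).
No equations remain and no clash or occurs-check failure arose, so a unifier exists.

YES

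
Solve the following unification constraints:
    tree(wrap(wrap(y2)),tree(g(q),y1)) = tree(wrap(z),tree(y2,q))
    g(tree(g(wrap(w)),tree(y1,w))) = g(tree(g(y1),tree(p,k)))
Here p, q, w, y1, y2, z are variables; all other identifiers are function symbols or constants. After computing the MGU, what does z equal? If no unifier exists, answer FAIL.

Decompose tree/2: wrap(wrap(y2)) = wrap(z),  tree(g(q),y1) = tree(y2,q).
Decompose wrap/1: wrap(y2) = z.
Bind z := wrap(y2); no other remaining equation mentions z.
Decompose tree/2: g(q) = y2,  y1 = q.
Bind y2 := g(q); no other remaining equation mentions y2. Substituting into the earlier binding gives z := wrap(g(q)).
Bind y1 := q; substituting into the remaining equation gives: g(tree(g(wrap(w)),tree(q,w))) = g(tree(g(q),tree(p,k))).
Decompose g/1: tree(g(wrap(w)),tree(q,w)) = tree(g(q),tree(p,k)).
Decompose tree/2: g(wrap(w)) = g(q),  tree(q,w) = tree(p,k).
Decompose g/1: wrap(w) = q.
Bind q := wrap(w); substituting into the remaining equation gives: tree(wrap(w),w) = tree(p,k). Substituting into the earlier bindings gives z := wrap(g(wrap(w))), y2 := g(wrap(w)), y1 := wrap(w).
Decompose tree/2: wrap(w) = p,  w = k.
Bind p := wrap(w); no other remaining equation mentions p.
Bind w := k. Substituting into the earlier bindings gives z := wrap(g(wrap(k))), y2 := g(wrap(k)), y1 := wrap(k), q := wrap(k), p := wrap(k).
MGU = { z := wrap(g(wrap(k))), y2 := g(wrap(k)), y1 := wrap(k), q := wrap(k), p := wrap(k), w := k }, so z := wrap(g(wrap(k))).

wrap(g(wrap(k)))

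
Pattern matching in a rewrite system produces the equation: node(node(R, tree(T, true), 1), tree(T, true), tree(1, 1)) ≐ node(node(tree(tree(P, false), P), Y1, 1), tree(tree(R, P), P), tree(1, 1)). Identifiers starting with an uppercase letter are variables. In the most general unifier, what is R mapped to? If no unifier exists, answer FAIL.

Decompose node/3: node(R, tree(T, true), 1) ≐ node(tree(tree(P, false), P), Y1, 1),  tree(T, true) ≐ tree(tree(R, P), P),  tree(1, 1) ≐ tree(1, 1).
Decompose node/3: R ≐ tree(tree(P, false), P),  tree(T, true) ≐ Y1,  1 ≐ 1.
Bind R := tree(tree(P, false), P); substituting into the one remaining equation that mentions R gives: tree(T, true) ≐ tree(tree(tree(tree(P, false), P), P), P).
Bind Y1 := tree(T, true); no other remaining equation mentions Y1.
Delete trivial equation 1 ≐ 1.
Decompose tree/2: T ≐ tree(tree(tree(P, false), P), P),  true ≐ P.
Bind T := tree(tree(tree(P, false), P), P); no other remaining equation mentions T. Substituting into the earlier binding gives Y1 := tree(tree(tree(tree(P, false), P), P), true).
Bind P := true; no other remaining equation mentions P. Substituting into the earlier bindings gives R := tree(tree(true, false), true), Y1 := tree(tree(tree(tree(true, false), true), true), true), T := tree(tree(tree(true, false), true), true).
Delete trivial equation tree(1, 1) ≐ tree(1, 1).
MGU = { R := tree(tree(true, false), true), Y1 := tree(tree(tree(tree(true, false), true), true), true), T := tree(tree(tree(true, false), true), true), P := true }, so R := tree(tree(true, false), true).

tree(tree(true, false), true)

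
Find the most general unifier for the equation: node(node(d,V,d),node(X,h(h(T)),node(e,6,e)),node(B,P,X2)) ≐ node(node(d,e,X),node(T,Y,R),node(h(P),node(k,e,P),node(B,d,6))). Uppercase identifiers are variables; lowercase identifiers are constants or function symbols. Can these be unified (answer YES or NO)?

NO

Decompose node/3: node(d,V,d) ≐ node(d,e,X),  node(X,h(h(T)),node(e,6,e)) ≐ node(T,Y,R),  node(B,P,X2) ≐ node(h(P),node(k,e,P),node(B,d,6)).
Decompose node/3: d ≐ d,  V ≐ e,  d ≐ X.
Delete trivial equation d ≐ d.
Bind V := e; no other remaining equation mentions V.
Bind X := d; substituting into the one remaining equation that mentions X gives: node(d,h(h(T)),node(e,6,e)) ≐ node(T,Y,R).
Decompose node/3: d ≐ T,  h(h(T)) ≐ Y,  node(e,6,e) ≐ R.
Bind T := d; substituting into the one remaining equation that mentions T gives: h(h(d)) ≐ Y.
Bind Y := h(h(d)); no other remaining equation mentions Y.
Bind R := node(e,6,e); no other remaining equation mentions R.
Decompose node/3: B ≐ h(P),  P ≐ node(k,e,P),  X2 ≐ node(B,d,6).
Bind B := h(P); substituting into the one remaining equation that mentions B gives: X2 ≐ node(h(P),d,6).
Occurs check fails: P occurs in node(k,e,P); the equation P ≐ node(k,e,P) has no finite solution.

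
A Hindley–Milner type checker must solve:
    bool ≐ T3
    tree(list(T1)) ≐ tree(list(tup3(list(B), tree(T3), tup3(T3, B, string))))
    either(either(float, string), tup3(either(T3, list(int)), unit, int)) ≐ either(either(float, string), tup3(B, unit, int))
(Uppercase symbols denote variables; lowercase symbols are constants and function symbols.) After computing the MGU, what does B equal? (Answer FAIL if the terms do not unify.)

Bind T3 := bool; substituting into the remaining equations gives: tree(list(T1)) ≐ tree(list(tup3(list(B), tree(bool), tup3(bool, B, string)))),  either(either(float, string), tup3(either(bool, list(int)), unit, int)) ≐ either(either(float, string), tup3(B, unit, int)).
Decompose tree/1: list(T1) ≐ list(tup3(list(B), tree(bool), tup3(bool, B, string))).
Decompose list/1: T1 ≐ tup3(list(B), tree(bool), tup3(bool, B, string)).
Bind T1 := tup3(list(B), tree(bool), tup3(bool, B, string)); no other remaining equation mentions T1.
Decompose either/2: either(float, string) ≐ either(float, string),  tup3(either(bool, list(int)), unit, int) ≐ tup3(B, unit, int).
Delete trivial equation either(float, string) ≐ either(float, string).
Decompose tup3/3: either(bool, list(int)) ≐ B,  unit ≐ unit,  int ≐ int.
Bind B := either(bool, list(int)); no other remaining equation mentions B. Substituting into the earlier binding gives T1 := tup3(list(either(bool, list(int))), tree(bool), tup3(bool, either(bool, list(int)), string)).
Delete trivial equation unit ≐ unit.
Delete trivial equation int ≐ int.
MGU = { T3 := bool, T1 := tup3(list(either(bool, list(int))), tree(bool), tup3(bool, either(bool, list(int)), string)), B := either(bool, list(int)) }, so B := either(bool, list(int)).

either(bool, list(int))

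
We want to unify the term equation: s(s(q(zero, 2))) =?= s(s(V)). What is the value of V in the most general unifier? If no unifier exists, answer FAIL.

Decompose s/1: s(q(zero, 2)) =?= s(V).
Decompose s/1: q(zero, 2) =?= V.
Bind V := q(zero, 2).
MGU = { V ↦ q(zero, 2) }, so V ↦ q(zero, 2).

q(zero, 2)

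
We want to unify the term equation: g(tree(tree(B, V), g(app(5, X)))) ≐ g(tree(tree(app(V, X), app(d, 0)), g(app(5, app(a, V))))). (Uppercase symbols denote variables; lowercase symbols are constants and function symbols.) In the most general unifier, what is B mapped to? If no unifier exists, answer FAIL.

app(app(d, 0), app(a, app(d, 0)))

Decompose g/1: tree(tree(B, V), g(app(5, X))) ≐ tree(tree(app(V, X), app(d, 0)), g(app(5, app(a, V)))).
Decompose tree/2: tree(B, V) ≐ tree(app(V, X), app(d, 0)),  g(app(5, X)) ≐ g(app(5, app(a, V))).
Decompose tree/2: B ≐ app(V, X),  V ≐ app(d, 0).
Bind B := app(V, X); no other remaining equation mentions B.
Bind V := app(d, 0); substituting into the remaining equation gives: g(app(5, X)) ≐ g(app(5, app(a, app(d, 0)))). Substituting into the earlier binding gives B := app(app(d, 0), X).
Decompose g/1: app(5, X) ≐ app(5, app(a, app(d, 0))).
Decompose app/2: 5 ≐ 5,  X ≐ app(a, app(d, 0)).
Delete trivial equation 5 ≐ 5.
Bind X := app(a, app(d, 0)). Substituting into the earlier binding gives B := app(app(d, 0), app(a, app(d, 0))).
MGU = { B -> app(app(d, 0), app(a, app(d, 0))), V -> app(d, 0), X -> app(a, app(d, 0)) }, so B -> app(app(d, 0), app(a, app(d, 0))).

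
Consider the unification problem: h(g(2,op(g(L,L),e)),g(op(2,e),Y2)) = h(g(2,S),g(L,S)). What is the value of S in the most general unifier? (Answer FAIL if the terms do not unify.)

op(g(op(2,e),op(2,e)),e)

Decompose h/2: g(2,op(g(L,L),e)) = g(2,S),  g(op(2,e),Y2) = g(L,S).
Decompose g/2: 2 = 2,  op(g(L,L),e) = S.
Delete trivial equation 2 = 2.
Bind S := op(g(L,L),e); substituting into the remaining equation gives: g(op(2,e),Y2) = g(L,op(g(L,L),e)).
Decompose g/2: op(2,e) = L,  Y2 = op(g(L,L),e).
Bind L := op(2,e); substituting into the remaining equation gives: Y2 = op(g(op(2,e),op(2,e)),e). Substituting into the earlier binding gives S := op(g(op(2,e),op(2,e)),e).
Bind Y2 := op(g(op(2,e),op(2,e)),e).
MGU = { S -> op(g(op(2,e),op(2,e)),e), L -> op(2,e), Y2 -> op(g(op(2,e),op(2,e)),e) }, so S -> op(g(op(2,e),op(2,e)),e).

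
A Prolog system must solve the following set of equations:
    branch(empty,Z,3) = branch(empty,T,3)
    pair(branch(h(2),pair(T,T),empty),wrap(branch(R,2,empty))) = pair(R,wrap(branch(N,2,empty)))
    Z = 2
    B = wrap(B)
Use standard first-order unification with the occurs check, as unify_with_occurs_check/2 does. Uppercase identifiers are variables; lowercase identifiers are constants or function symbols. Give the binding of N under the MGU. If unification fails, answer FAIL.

FAIL

Decompose branch/3: empty = empty,  Z = T,  3 = 3.
Delete trivial equation empty = empty.
Bind Z := T; substituting into the one remaining equation that mentions Z gives: T = 2.
Delete trivial equation 3 = 3.
Decompose pair/2: branch(h(2),pair(T,T),empty) = R,  wrap(branch(R,2,empty)) = wrap(branch(N,2,empty)).
Bind R := branch(h(2),pair(T,T),empty); substituting into the one remaining equation that mentions R gives: wrap(branch(branch(h(2),pair(T,T),empty),2,empty)) = wrap(branch(N,2,empty)).
Decompose wrap/1: branch(branch(h(2),pair(T,T),empty),2,empty) = branch(N,2,empty).
Decompose branch/3: branch(h(2),pair(T,T),empty) = N,  2 = 2,  empty = empty.
Bind N := branch(h(2),pair(T,T),empty); no other remaining equation mentions N.
Delete trivial equation 2 = 2.
Delete trivial equation empty = empty.
Bind T := 2; no other remaining equation mentions T. Substituting into the earlier bindings gives Z := 2, R := branch(h(2),pair(2,2),empty), N := branch(h(2),pair(2,2),empty).
Occurs check fails: B occurs in wrap(B); the equation B = wrap(B) has no finite solution.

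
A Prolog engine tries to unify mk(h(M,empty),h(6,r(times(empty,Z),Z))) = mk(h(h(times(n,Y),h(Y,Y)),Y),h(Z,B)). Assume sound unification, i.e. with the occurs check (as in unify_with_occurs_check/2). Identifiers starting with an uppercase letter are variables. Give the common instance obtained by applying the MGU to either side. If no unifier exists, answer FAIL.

Decompose mk/2: h(M,empty) = h(h(times(n,Y),h(Y,Y)),Y),  h(6,r(times(empty,Z),Z)) = h(Z,B).
Decompose h/2: M = h(times(n,Y),h(Y,Y)),  empty = Y.
Bind M := h(times(n,Y),h(Y,Y)); no other remaining equation mentions M.
Bind Y := empty; no other remaining equation mentions Y. Substituting into the earlier binding gives M := h(times(n,empty),h(empty,empty)).
Decompose h/2: 6 = Z,  r(times(empty,Z),Z) = B.
Bind Z := 6; substituting into the remaining equation gives: r(times(empty,6),6) = B.
Bind B := r(times(empty,6),6).
Applying the MGU to either side gives mk(h(h(times(n,empty),h(empty,empty)),empty),h(6,r(times(empty,6),6))).

mk(h(h(times(n,empty),h(empty,empty)),empty),h(6,r(times(empty,6),6)))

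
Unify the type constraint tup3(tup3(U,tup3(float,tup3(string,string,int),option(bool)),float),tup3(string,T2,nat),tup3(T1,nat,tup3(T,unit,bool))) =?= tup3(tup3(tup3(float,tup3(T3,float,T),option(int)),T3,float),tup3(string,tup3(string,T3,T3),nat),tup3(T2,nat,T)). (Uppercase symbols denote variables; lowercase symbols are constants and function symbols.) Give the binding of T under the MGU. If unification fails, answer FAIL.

FAIL

Decompose tup3/3: tup3(U,tup3(float,tup3(string,string,int),option(bool)),float) =?= tup3(tup3(float,tup3(T3,float,T),option(int)),T3,float),  tup3(string,T2,nat) =?= tup3(string,tup3(string,T3,T3),nat),  tup3(T1,nat,tup3(T,unit,bool)) =?= tup3(T2,nat,T).
Decompose tup3/3: U =?= tup3(float,tup3(T3,float,T),option(int)),  tup3(float,tup3(string,string,int),option(bool)) =?= T3,  float =?= float.
Bind U := tup3(float,tup3(T3,float,T),option(int)); no other remaining equation mentions U.
Bind T3 := tup3(float,tup3(string,string,int),option(bool)); substituting into the one remaining equation that mentions T3 gives: tup3(string,T2,nat) =?= tup3(string,tup3(string,tup3(float,tup3(string,string,int),option(bool)),tup3(float,tup3(string,string,int),option(bool))),nat). Substituting into the earlier binding gives U := tup3(float,tup3(tup3(float,tup3(string,string,int),option(bool)),float,T),option(int)).
Delete trivial equation float =?= float.
Decompose tup3/3: string =?= string,  T2 =?= tup3(string,tup3(float,tup3(string,string,int),option(bool)),tup3(float,tup3(string,string,int),option(bool))),  nat =?= nat.
Delete trivial equation string =?= string.
Bind T2 := tup3(string,tup3(float,tup3(string,string,int),option(bool)),tup3(float,tup3(string,string,int),option(bool))); substituting into the one remaining equation that mentions T2 gives: tup3(T1,nat,tup3(T,unit,bool)) =?= tup3(tup3(string,tup3(float,tup3(string,string,int),option(bool)),tup3(float,tup3(string,string,int),option(bool))),nat,T).
Delete trivial equation nat =?= nat.
Decompose tup3/3: T1 =?= tup3(string,tup3(float,tup3(string,string,int),option(bool)),tup3(float,tup3(string,string,int),option(bool))),  nat =?= nat,  tup3(T,unit,bool) =?= T.
Bind T1 := tup3(string,tup3(float,tup3(string,string,int),option(bool)),tup3(float,tup3(string,string,int),option(bool))); no other remaining equation mentions T1.
Delete trivial equation nat =?= nat.
Occurs check fails: T occurs in tup3(T,unit,bool); the equation T =?= tup3(T,unit,bool) has no finite solution.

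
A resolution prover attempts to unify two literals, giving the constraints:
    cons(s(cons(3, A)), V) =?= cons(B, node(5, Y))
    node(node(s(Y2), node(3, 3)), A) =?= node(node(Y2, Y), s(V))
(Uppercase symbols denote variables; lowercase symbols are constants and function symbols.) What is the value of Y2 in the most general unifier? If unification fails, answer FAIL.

Decompose cons/2: s(cons(3, A)) =?= B,  V =?= node(5, Y).
Bind B := s(cons(3, A)); no other remaining equation mentions B.
Bind V := node(5, Y); substituting into the remaining equation gives: node(node(s(Y2), node(3, 3)), A) =?= node(node(Y2, Y), s(node(5, Y))).
Decompose node/2: node(s(Y2), node(3, 3)) =?= node(Y2, Y),  A =?= s(node(5, Y)).
Decompose node/2: s(Y2) =?= Y2,  node(3, 3) =?= Y.
Occurs check fails: Y2 occurs in s(Y2); the equation Y2 =?= s(Y2) has no finite solution.

FAIL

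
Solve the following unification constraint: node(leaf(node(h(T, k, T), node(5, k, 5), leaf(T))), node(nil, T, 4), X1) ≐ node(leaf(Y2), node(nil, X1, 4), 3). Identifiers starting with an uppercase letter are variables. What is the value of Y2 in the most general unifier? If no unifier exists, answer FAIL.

Decompose node/3: leaf(node(h(T, k, T), node(5, k, 5), leaf(T))) ≐ leaf(Y2),  node(nil, T, 4) ≐ node(nil, X1, 4),  X1 ≐ 3.
Decompose leaf/1: node(h(T, k, T), node(5, k, 5), leaf(T)) ≐ Y2.
Bind Y2 := node(h(T, k, T), node(5, k, 5), leaf(T)); no other remaining equation mentions Y2.
Decompose node/3: nil ≐ nil,  T ≐ X1,  4 ≐ 4.
Delete trivial equation nil ≐ nil.
Bind T := X1; no other remaining equation mentions T. Substituting into the earlier binding gives Y2 := node(h(X1, k, X1), node(5, k, 5), leaf(X1)).
Delete trivial equation 4 ≐ 4.
Bind X1 := 3. Substituting into the earlier bindings gives Y2 := node(h(3, k, 3), node(5, k, 5), leaf(3)), T := 3.
MGU = { Y2 -> node(h(3, k, 3), node(5, k, 5), leaf(3)), T -> 3, X1 -> 3 }, so Y2 -> node(h(3, k, 3), node(5, k, 5), leaf(3)).

node(h(3, k, 3), node(5, k, 5), leaf(3))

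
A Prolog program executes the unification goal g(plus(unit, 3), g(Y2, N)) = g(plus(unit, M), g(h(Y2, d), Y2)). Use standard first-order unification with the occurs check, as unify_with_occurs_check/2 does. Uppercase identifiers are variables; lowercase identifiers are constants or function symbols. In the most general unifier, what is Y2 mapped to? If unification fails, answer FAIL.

Decompose g/2: plus(unit, 3) = plus(unit, M),  g(Y2, N) = g(h(Y2, d), Y2).
Decompose plus/2: unit = unit,  3 = M.
Delete trivial equation unit = unit.
Bind M := 3; no other remaining equation mentions M.
Decompose g/2: Y2 = h(Y2, d),  N = Y2.
Occurs check fails: Y2 occurs in h(Y2, d); the equation Y2 = h(Y2, d) has no finite solution.

FAIL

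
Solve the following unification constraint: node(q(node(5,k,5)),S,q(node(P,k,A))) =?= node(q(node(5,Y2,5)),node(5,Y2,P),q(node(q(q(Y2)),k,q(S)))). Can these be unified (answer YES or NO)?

Decompose node/3: q(node(5,k,5)) =?= q(node(5,Y2,5)),  S =?= node(5,Y2,P),  q(node(P,k,A)) =?= q(node(q(q(Y2)),k,q(S))).
Decompose q/1: node(5,k,5) =?= node(5,Y2,5).
Decompose node/3: 5 =?= 5,  k =?= Y2,  5 =?= 5.
Delete trivial equation 5 =?= 5.
Bind Y2 := k; substituting into the 2 remaining equations that mention Y2 gives: S =?= node(5,k,P),  q(node(P,k,A)) =?= q(node(q(q(k)),k,q(S))).
Delete trivial equation 5 =?= 5.
Bind S := node(5,k,P); substituting into the remaining equation gives: q(node(P,k,A)) =?= q(node(q(q(k)),k,q(node(5,k,P)))).
Decompose q/1: node(P,k,A) =?= node(q(q(k)),k,q(node(5,k,P))).
Decompose node/3: P =?= q(q(k)),  k =?= k,  A =?= q(node(5,k,P)).
Bind P := q(q(k)); substituting into the one remaining equation that mentions P gives: A =?= q(node(5,k,q(q(k)))). Substituting into the earlier binding gives S := node(5,k,q(q(k))).
Delete trivial equation k =?= k.
Bind A := q(node(5,k,q(q(k)))).
No equations remain and no clash or occurs-check failure arose, so a unifier exists.

YES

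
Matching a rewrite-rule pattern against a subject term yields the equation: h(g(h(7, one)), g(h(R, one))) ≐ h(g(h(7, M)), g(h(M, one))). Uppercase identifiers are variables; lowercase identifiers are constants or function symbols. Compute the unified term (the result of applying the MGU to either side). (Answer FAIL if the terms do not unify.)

h(g(h(7, one)), g(h(one, one)))

Decompose h/2: g(h(7, one)) ≐ g(h(7, M)),  g(h(R, one)) ≐ g(h(M, one)).
Decompose g/1: h(7, one) ≐ h(7, M).
Decompose h/2: 7 ≐ 7,  one ≐ M.
Delete trivial equation 7 ≐ 7.
Bind M := one; substituting into the remaining equation gives: g(h(R, one)) ≐ g(h(one, one)).
Decompose g/1: h(R, one) ≐ h(one, one).
Decompose h/2: R ≐ one,  one ≐ one.
Bind R := one; no other remaining equation mentions R.
Delete trivial equation one ≐ one.
Applying the MGU to either side gives h(g(h(7, one)), g(h(one, one))).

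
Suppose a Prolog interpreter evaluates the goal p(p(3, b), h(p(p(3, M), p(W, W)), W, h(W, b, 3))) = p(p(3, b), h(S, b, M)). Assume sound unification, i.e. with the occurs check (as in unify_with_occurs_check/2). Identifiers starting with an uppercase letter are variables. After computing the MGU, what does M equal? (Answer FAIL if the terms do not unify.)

Decompose p/2: p(3, b) = p(3, b),  h(p(p(3, M), p(W, W)), W, h(W, b, 3)) = h(S, b, M).
Delete trivial equation p(3, b) = p(3, b).
Decompose h/3: p(p(3, M), p(W, W)) = S,  W = b,  h(W, b, 3) = M.
Bind S := p(p(3, M), p(W, W)); no other remaining equation mentions S.
Bind W := b; substituting into the remaining equation gives: h(b, b, 3) = M. Substituting into the earlier binding gives S := p(p(3, M), p(b, b)).
Bind M := h(b, b, 3). Substituting into the earlier binding gives S := p(p(3, h(b, b, 3)), p(b, b)).
MGU = { S -> p(p(3, h(b, b, 3)), p(b, b)), W -> b, M -> h(b, b, 3) }, so M -> h(b, b, 3).

h(b, b, 3)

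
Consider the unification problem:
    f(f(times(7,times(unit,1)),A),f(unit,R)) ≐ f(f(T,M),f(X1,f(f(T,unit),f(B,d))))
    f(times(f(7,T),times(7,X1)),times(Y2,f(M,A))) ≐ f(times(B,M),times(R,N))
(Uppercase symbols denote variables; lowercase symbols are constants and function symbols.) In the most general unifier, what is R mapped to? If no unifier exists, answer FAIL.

Decompose f/2: f(times(7,times(unit,1)),A) ≐ f(T,M),  f(unit,R) ≐ f(X1,f(f(T,unit),f(B,d))).
Decompose f/2: times(7,times(unit,1)) ≐ T,  A ≐ M.
Bind T := times(7,times(unit,1)); substituting into the 2 remaining equations that mention T gives: f(unit,R) ≐ f(X1,f(f(times(7,times(unit,1)),unit),f(B,d))),  f(times(f(7,times(7,times(unit,1))),times(7,X1)),times(Y2,f(M,A))) ≐ f(times(B,M),times(R,N)).
Bind A := M; substituting into the one remaining equation that mentions A gives: f(times(f(7,times(7,times(unit,1))),times(7,X1)),times(Y2,f(M,M))) ≐ f(times(B,M),times(R,N)).
Decompose f/2: unit ≐ X1,  R ≐ f(f(times(7,times(unit,1)),unit),f(B,d)).
Bind X1 := unit; substituting into the one remaining equation that mentions X1 gives: f(times(f(7,times(7,times(unit,1))),times(7,unit)),times(Y2,f(M,M))) ≐ f(times(B,M),times(R,N)).
Bind R := f(f(times(7,times(unit,1)),unit),f(B,d)); substituting into the remaining equation gives: f(times(f(7,times(7,times(unit,1))),times(7,unit)),times(Y2,f(M,M))) ≐ f(times(B,M),times(f(f(times(7,times(unit,1)),unit),f(B,d)),N)).
Decompose f/2: times(f(7,times(7,times(unit,1))),times(7,unit)) ≐ times(B,M),  times(Y2,f(M,M)) ≐ times(f(f(times(7,times(unit,1)),unit),f(B,d)),N).
Decompose times/2: f(7,times(7,times(unit,1))) ≐ B,  times(7,unit) ≐ M.
Bind B := f(7,times(7,times(unit,1))); substituting into the one remaining equation that mentions B gives: times(Y2,f(M,M)) ≐ times(f(f(times(7,times(unit,1)),unit),f(f(7,times(7,times(unit,1))),d)),N). Substituting into the earlier binding gives R := f(f(times(7,times(unit,1)),unit),f(f(7,times(7,times(unit,1))),d)).
Bind M := times(7,unit); substituting into the remaining equation gives: times(Y2,f(times(7,unit),times(7,unit))) ≐ times(f(f(times(7,times(unit,1)),unit),f(f(7,times(7,times(unit,1))),d)),N). Substituting into the earlier binding gives A := times(7,unit).
Decompose times/2: Y2 ≐ f(f(times(7,times(unit,1)),unit),f(f(7,times(7,times(unit,1))),d)),  f(times(7,unit),times(7,unit)) ≐ N.
Bind Y2 := f(f(times(7,times(unit,1)),unit),f(f(7,times(7,times(unit,1))),d)); no other remaining equation mentions Y2.
Bind N := f(times(7,unit),times(7,unit)).
MGU = { T := times(7,times(unit,1)), A := times(7,unit), X1 := unit, R := f(f(times(7,times(unit,1)),unit),f(f(7,times(7,times(unit,1))),d)), B := f(7,times(7,times(unit,1))), M := times(7,unit), Y2 := f(f(times(7,times(unit,1)),unit),f(f(7,times(7,times(unit,1))),d)), N := f(times(7,unit),times(7,unit)) }, so R := f(f(times(7,times(unit,1)),unit),f(f(7,times(7,times(unit,1))),d)).

f(f(times(7,times(unit,1)),unit),f(f(7,times(7,times(unit,1))),d))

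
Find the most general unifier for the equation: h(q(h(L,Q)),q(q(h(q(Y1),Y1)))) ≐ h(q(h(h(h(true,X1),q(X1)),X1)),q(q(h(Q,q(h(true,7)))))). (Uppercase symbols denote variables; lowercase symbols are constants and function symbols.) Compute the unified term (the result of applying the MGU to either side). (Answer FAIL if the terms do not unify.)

h(q(h(h(h(true,q(q(h(true,7)))),q(q(q(h(true,7))))),q(q(h(true,7))))),q(q(h(q(q(h(true,7))),q(h(true,7))))))

Decompose h/2: q(h(L,Q)) ≐ q(h(h(h(true,X1),q(X1)),X1)),  q(q(h(q(Y1),Y1))) ≐ q(q(h(Q,q(h(true,7))))).
Decompose q/1: h(L,Q) ≐ h(h(h(true,X1),q(X1)),X1).
Decompose h/2: L ≐ h(h(true,X1),q(X1)),  Q ≐ X1.
Bind L := h(h(true,X1),q(X1)); no other remaining equation mentions L.
Bind Q := X1; substituting into the remaining equation gives: q(q(h(q(Y1),Y1))) ≐ q(q(h(X1,q(h(true,7))))).
Decompose q/1: q(h(q(Y1),Y1)) ≐ q(h(X1,q(h(true,7)))).
Decompose q/1: h(q(Y1),Y1) ≐ h(X1,q(h(true,7))).
Decompose h/2: q(Y1) ≐ X1,  Y1 ≐ q(h(true,7)).
Bind X1 := q(Y1); no other remaining equation mentions X1. Substituting into the earlier bindings gives L := h(h(true,q(Y1)),q(q(Y1))), Q := q(Y1).
Bind Y1 := q(h(true,7)). Substituting into the earlier bindings gives L := h(h(true,q(q(h(true,7)))),q(q(q(h(true,7))))), Q := q(q(h(true,7))), X1 := q(q(h(true,7))).
Applying the MGU to either side gives h(q(h(h(h(true,q(q(h(true,7)))),q(q(q(h(true,7))))),q(q(h(true,7))))),q(q(h(q(q(h(true,7))),q(h(true,7)))))).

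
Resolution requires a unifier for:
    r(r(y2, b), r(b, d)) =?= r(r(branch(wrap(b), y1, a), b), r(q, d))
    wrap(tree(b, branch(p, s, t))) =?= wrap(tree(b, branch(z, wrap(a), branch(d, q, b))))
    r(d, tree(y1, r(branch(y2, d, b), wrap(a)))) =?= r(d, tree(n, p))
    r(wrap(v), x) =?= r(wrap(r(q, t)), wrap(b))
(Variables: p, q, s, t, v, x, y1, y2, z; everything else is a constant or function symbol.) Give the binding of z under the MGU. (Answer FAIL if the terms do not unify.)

r(branch(branch(wrap(b), n, a), d, b), wrap(a))

Decompose r/2: r(y2, b) =?= r(branch(wrap(b), y1, a), b),  r(b, d) =?= r(q, d).
Decompose r/2: y2 =?= branch(wrap(b), y1, a),  b =?= b.
Bind y2 := branch(wrap(b), y1, a); substituting into the one remaining equation that mentions y2 gives: r(d, tree(y1, r(branch(branch(wrap(b), y1, a), d, b), wrap(a)))) =?= r(d, tree(n, p)).
Delete trivial equation b =?= b.
Decompose r/2: b =?= q,  d =?= d.
Bind q := b; substituting into the 2 remaining equations that mention q gives: wrap(tree(b, branch(p, s, t))) =?= wrap(tree(b, branch(z, wrap(a), branch(d, b, b)))),  r(wrap(v), x) =?= r(wrap(r(b, t)), wrap(b)).
Delete trivial equation d =?= d.
Decompose wrap/1: tree(b, branch(p, s, t)) =?= tree(b, branch(z, wrap(a), branch(d, b, b))).
Decompose tree/2: b =?= b,  branch(p, s, t) =?= branch(z, wrap(a), branch(d, b, b)).
Delete trivial equation b =?= b.
Decompose branch/3: p =?= z,  s =?= wrap(a),  t =?= branch(d, b, b).
Bind p := z; substituting into the one remaining equation that mentions p gives: r(d, tree(y1, r(branch(branch(wrap(b), y1, a), d, b), wrap(a)))) =?= r(d, tree(n, z)).
Bind s := wrap(a); no other remaining equation mentions s.
Bind t := branch(d, b, b); substituting into the one remaining equation that mentions t gives: r(wrap(v), x) =?= r(wrap(r(b, branch(d, b, b))), wrap(b)).
Decompose r/2: d =?= d,  tree(y1, r(branch(branch(wrap(b), y1, a), d, b), wrap(a))) =?= tree(n, z).
Delete trivial equation d =?= d.
Decompose tree/2: y1 =?= n,  r(branch(branch(wrap(b), y1, a), d, b), wrap(a)) =?= z.
Bind y1 := n; substituting into the one remaining equation that mentions y1 gives: r(branch(branch(wrap(b), n, a), d, b), wrap(a)) =?= z. Substituting into the earlier binding gives y2 := branch(wrap(b), n, a).
Bind z := r(branch(branch(wrap(b), n, a), d, b), wrap(a)); no other remaining equation mentions z. Substituting into the earlier binding gives p := r(branch(branch(wrap(b), n, a), d, b), wrap(a)).
Decompose r/2: wrap(v) =?= wrap(r(b, branch(d, b, b))),  x =?= wrap(b).
Decompose wrap/1: v =?= r(b, branch(d, b, b)).
Bind v := r(b, branch(d, b, b)); no other remaining equation mentions v.
Bind x := wrap(b).
MGU = { y2 ↦ branch(wrap(b), n, a), q ↦ b, p ↦ r(branch(branch(wrap(b), n, a), d, b), wrap(a)), s ↦ wrap(a), t ↦ branch(d, b, b), y1 ↦ n, z ↦ r(branch(branch(wrap(b), n, a), d, b), wrap(a)), v ↦ r(b, branch(d, b, b)), x ↦ wrap(b) }, so z ↦ r(branch(branch(wrap(b), n, a), d, b), wrap(a)).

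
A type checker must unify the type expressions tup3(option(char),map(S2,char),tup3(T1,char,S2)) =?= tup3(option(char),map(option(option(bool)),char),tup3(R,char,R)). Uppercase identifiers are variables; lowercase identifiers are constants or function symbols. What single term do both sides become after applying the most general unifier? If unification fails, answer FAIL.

Decompose tup3/3: option(char) =?= option(char),  map(S2,char) =?= map(option(option(bool)),char),  tup3(T1,char,S2) =?= tup3(R,char,R).
Delete trivial equation option(char) =?= option(char).
Decompose map/2: S2 =?= option(option(bool)),  char =?= char.
Bind S2 := option(option(bool)); substituting into the one remaining equation that mentions S2 gives: tup3(T1,char,option(option(bool))) =?= tup3(R,char,R).
Delete trivial equation char =?= char.
Decompose tup3/3: T1 =?= R,  char =?= char,  option(option(bool)) =?= R.
Bind T1 := R; no other remaining equation mentions T1.
Delete trivial equation char =?= char.
Bind R := option(option(bool)). Substituting into the earlier binding gives T1 := option(option(bool)).
Applying the MGU to either side gives tup3(option(char),map(option(option(bool)),char),tup3(option(option(bool)),char,option(option(bool)))).

tup3(option(char),map(option(option(bool)),char),tup3(option(option(bool)),char,option(option(bool))))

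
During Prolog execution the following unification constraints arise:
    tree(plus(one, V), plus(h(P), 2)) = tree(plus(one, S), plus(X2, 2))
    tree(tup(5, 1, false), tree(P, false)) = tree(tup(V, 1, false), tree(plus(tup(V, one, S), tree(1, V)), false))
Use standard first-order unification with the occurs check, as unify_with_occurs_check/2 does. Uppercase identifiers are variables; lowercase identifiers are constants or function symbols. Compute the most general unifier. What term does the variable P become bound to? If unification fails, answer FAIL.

Decompose tree/2: plus(one, V) = plus(one, S),  plus(h(P), 2) = plus(X2, 2).
Decompose plus/2: one = one,  V = S.
Delete trivial equation one = one.
Bind V := S; substituting into the one remaining equation that mentions V gives: tree(tup(5, 1, false), tree(P, false)) = tree(tup(S, 1, false), tree(plus(tup(S, one, S), tree(1, S)), false)).
Decompose plus/2: h(P) = X2,  2 = 2.
Bind X2 := h(P); no other remaining equation mentions X2.
Delete trivial equation 2 = 2.
Decompose tree/2: tup(5, 1, false) = tup(S, 1, false),  tree(P, false) = tree(plus(tup(S, one, S), tree(1, S)), false).
Decompose tup/3: 5 = S,  1 = 1,  false = false.
Bind S := 5; substituting into the one remaining equation that mentions S gives: tree(P, false) = tree(plus(tup(5, one, 5), tree(1, 5)), false). Substituting into the earlier binding gives V := 5.
Delete trivial equation 1 = 1.
Delete trivial equation false = false.
Decompose tree/2: P = plus(tup(5, one, 5), tree(1, 5)),  false = false.
Bind P := plus(tup(5, one, 5), tree(1, 5)); no other remaining equation mentions P. Substituting into the earlier binding gives X2 := h(plus(tup(5, one, 5), tree(1, 5))).
Delete trivial equation false = false.
MGU = { V ↦ 5, X2 ↦ h(plus(tup(5, one, 5), tree(1, 5))), S ↦ 5, P ↦ plus(tup(5, one, 5), tree(1, 5)) }, so P ↦ plus(tup(5, one, 5), tree(1, 5)).

plus(tup(5, one, 5), tree(1, 5))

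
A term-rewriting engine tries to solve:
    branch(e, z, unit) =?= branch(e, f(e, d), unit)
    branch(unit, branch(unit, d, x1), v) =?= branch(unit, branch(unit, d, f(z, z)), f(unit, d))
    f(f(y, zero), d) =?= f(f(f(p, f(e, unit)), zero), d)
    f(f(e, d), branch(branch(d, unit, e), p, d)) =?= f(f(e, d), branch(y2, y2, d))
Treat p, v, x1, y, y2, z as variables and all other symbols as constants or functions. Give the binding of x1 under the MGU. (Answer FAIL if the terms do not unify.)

Decompose branch/3: e =?= e,  z =?= f(e, d),  unit =?= unit.
Delete trivial equation e =?= e.
Bind z := f(e, d); substituting into the one remaining equation that mentions z gives: branch(unit, branch(unit, d, x1), v) =?= branch(unit, branch(unit, d, f(f(e, d), f(e, d))), f(unit, d)).
Delete trivial equation unit =?= unit.
Decompose branch/3: unit =?= unit,  branch(unit, d, x1) =?= branch(unit, d, f(f(e, d), f(e, d))),  v =?= f(unit, d).
Delete trivial equation unit =?= unit.
Decompose branch/3: unit =?= unit,  d =?= d,  x1 =?= f(f(e, d), f(e, d)).
Delete trivial equation unit =?= unit.
Delete trivial equation d =?= d.
Bind x1 := f(f(e, d), f(e, d)); no other remaining equation mentions x1.
Bind v := f(unit, d); no other remaining equation mentions v.
Decompose f/2: f(y, zero) =?= f(f(p, f(e, unit)), zero),  d =?= d.
Decompose f/2: y =?= f(p, f(e, unit)),  zero =?= zero.
Bind y := f(p, f(e, unit)); no other remaining equation mentions y.
Delete trivial equation zero =?= zero.
Delete trivial equation d =?= d.
Decompose f/2: f(e, d) =?= f(e, d),  branch(branch(d, unit, e), p, d) =?= branch(y2, y2, d).
Delete trivial equation f(e, d) =?= f(e, d).
Decompose branch/3: branch(d, unit, e) =?= y2,  p =?= y2,  d =?= d.
Bind y2 := branch(d, unit, e); substituting into the one remaining equation that mentions y2 gives: p =?= branch(d, unit, e).
Bind p := branch(d, unit, e); no other remaining equation mentions p. Substituting into the earlier binding gives y := f(branch(d, unit, e), f(e, unit)).
Delete trivial equation d =?= d.
MGU = { z -> f(e, d), x1 -> f(f(e, d), f(e, d)), v -> f(unit, d), y -> f(branch(d, unit, e), f(e, unit)), y2 -> branch(d, unit, e), p -> branch(d, unit, e) }, so x1 -> f(f(e, d), f(e, d)).

f(f(e, d), f(e, d))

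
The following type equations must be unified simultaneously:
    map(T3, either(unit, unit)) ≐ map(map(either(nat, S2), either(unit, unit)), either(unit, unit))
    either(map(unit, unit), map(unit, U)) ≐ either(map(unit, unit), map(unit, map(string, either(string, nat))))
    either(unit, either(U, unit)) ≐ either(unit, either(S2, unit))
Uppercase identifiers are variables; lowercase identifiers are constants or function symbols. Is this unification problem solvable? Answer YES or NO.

YES

Decompose map/2: T3 ≐ map(either(nat, S2), either(unit, unit)),  either(unit, unit) ≐ either(unit, unit).
Bind T3 := map(either(nat, S2), either(unit, unit)); no other remaining equation mentions T3.
Delete trivial equation either(unit, unit) ≐ either(unit, unit).
Decompose either/2: map(unit, unit) ≐ map(unit, unit),  map(unit, U) ≐ map(unit, map(string, either(string, nat))).
Delete trivial equation map(unit, unit) ≐ map(unit, unit).
Decompose map/2: unit ≐ unit,  U ≐ map(string, either(string, nat)).
Delete trivial equation unit ≐ unit.
Bind U := map(string, either(string, nat)); substituting into the remaining equation gives: either(unit, either(map(string, either(string, nat)), unit)) ≐ either(unit, either(S2, unit)).
Decompose either/2: unit ≐ unit,  either(map(string, either(string, nat)), unit) ≐ either(S2, unit).
Delete trivial equation unit ≐ unit.
Decompose either/2: map(string, either(string, nat)) ≐ S2,  unit ≐ unit.
Bind S2 := map(string, either(string, nat)); no other remaining equation mentions S2. Substituting into the earlier binding gives T3 := map(either(nat, map(string, either(string, nat))), either(unit, unit)).
Delete trivial equation unit ≐ unit.
No equations remain and no clash or occurs-check failure arose, so a unifier exists.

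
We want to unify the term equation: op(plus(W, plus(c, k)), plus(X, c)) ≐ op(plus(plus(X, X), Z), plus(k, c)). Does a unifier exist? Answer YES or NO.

YES

Decompose op/2: plus(W, plus(c, k)) ≐ plus(plus(X, X), Z),  plus(X, c) ≐ plus(k, c).
Decompose plus/2: W ≐ plus(X, X),  plus(c, k) ≐ Z.
Bind W := plus(X, X); no other remaining equation mentions W.
Bind Z := plus(c, k); no other remaining equation mentions Z.
Decompose plus/2: X ≐ k,  c ≐ c.
Bind X := k; no other remaining equation mentions X. Substituting into the earlier binding gives W := plus(k, k).
Delete trivial equation c ≐ c.
No equations remain and no clash or occurs-check failure arose, so a unifier exists.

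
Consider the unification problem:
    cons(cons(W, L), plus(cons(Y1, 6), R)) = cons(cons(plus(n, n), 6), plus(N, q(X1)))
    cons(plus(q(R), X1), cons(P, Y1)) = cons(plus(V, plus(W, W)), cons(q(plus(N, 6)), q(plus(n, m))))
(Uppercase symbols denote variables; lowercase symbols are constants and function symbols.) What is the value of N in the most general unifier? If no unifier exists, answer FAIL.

cons(q(plus(n, m)), 6)

Decompose cons/2: cons(W, L) = cons(plus(n, n), 6),  plus(cons(Y1, 6), R) = plus(N, q(X1)).
Decompose cons/2: W = plus(n, n),  L = 6.
Bind W := plus(n, n); substituting into the one remaining equation that mentions W gives: cons(plus(q(R), X1), cons(P, Y1)) = cons(plus(V, plus(plus(n, n), plus(n, n))), cons(q(plus(N, 6)), q(plus(n, m)))).
Bind L := 6; no other remaining equation mentions L.
Decompose plus/2: cons(Y1, 6) = N,  R = q(X1).
Bind N := cons(Y1, 6); substituting into the one remaining equation that mentions N gives: cons(plus(q(R), X1), cons(P, Y1)) = cons(plus(V, plus(plus(n, n), plus(n, n))), cons(q(plus(cons(Y1, 6), 6)), q(plus(n, m)))).
Bind R := q(X1); substituting into the remaining equation gives: cons(plus(q(q(X1)), X1), cons(P, Y1)) = cons(plus(V, plus(plus(n, n), plus(n, n))), cons(q(plus(cons(Y1, 6), 6)), q(plus(n, m)))).
Decompose cons/2: plus(q(q(X1)), X1) = plus(V, plus(plus(n, n), plus(n, n))),  cons(P, Y1) = cons(q(plus(cons(Y1, 6), 6)), q(plus(n, m))).
Decompose plus/2: q(q(X1)) = V,  X1 = plus(plus(n, n), plus(n, n)).
Bind V := q(q(X1)); no other remaining equation mentions V.
Bind X1 := plus(plus(n, n), plus(n, n)); no other remaining equation mentions X1. Substituting into the earlier bindings gives R := q(plus(plus(n, n), plus(n, n))), V := q(q(plus(plus(n, n), plus(n, n)))).
Decompose cons/2: P = q(plus(cons(Y1, 6), 6)),  Y1 = q(plus(n, m)).
Bind P := q(plus(cons(Y1, 6), 6)); no other remaining equation mentions P.
Bind Y1 := q(plus(n, m)). Substituting into the earlier bindings gives N := cons(q(plus(n, m)), 6), P := q(plus(cons(q(plus(n, m)), 6), 6)).
MGU = { W -> plus(n, n), L -> 6, N -> cons(q(plus(n, m)), 6), R -> q(plus(plus(n, n), plus(n, n))), V -> q(q(plus(plus(n, n), plus(n, n)))), X1 -> plus(plus(n, n), plus(n, n)), P -> q(plus(cons(q(plus(n, m)), 6), 6)), Y1 -> q(plus(n, m)) }, so N -> cons(q(plus(n, m)), 6).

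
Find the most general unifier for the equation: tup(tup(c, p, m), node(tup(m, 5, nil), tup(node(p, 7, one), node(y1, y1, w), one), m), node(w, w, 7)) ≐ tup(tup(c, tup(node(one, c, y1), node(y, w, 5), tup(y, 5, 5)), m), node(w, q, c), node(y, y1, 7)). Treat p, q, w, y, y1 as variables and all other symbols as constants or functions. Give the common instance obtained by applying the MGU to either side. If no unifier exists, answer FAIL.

FAIL

Decompose tup/3: tup(c, p, m) ≐ tup(c, tup(node(one, c, y1), node(y, w, 5), tup(y, 5, 5)), m),  node(tup(m, 5, nil), tup(node(p, 7, one), node(y1, y1, w), one), m) ≐ node(w, q, c),  node(w, w, 7) ≐ node(y, y1, 7).
Decompose tup/3: c ≐ c,  p ≐ tup(node(one, c, y1), node(y, w, 5), tup(y, 5, 5)),  m ≐ m.
Delete trivial equation c ≐ c.
Bind p := tup(node(one, c, y1), node(y, w, 5), tup(y, 5, 5)); substituting into the one remaining equation that mentions p gives: node(tup(m, 5, nil), tup(node(tup(node(one, c, y1), node(y, w, 5), tup(y, 5, 5)), 7, one), node(y1, y1, w), one), m) ≐ node(w, q, c).
Delete trivial equation m ≐ m.
Decompose node/3: tup(m, 5, nil) ≐ w,  tup(node(tup(node(one, c, y1), node(y, w, 5), tup(y, 5, 5)), 7, one), node(y1, y1, w), one) ≐ q,  m ≐ c.
Bind w := tup(m, 5, nil); substituting into the 2 remaining equations that mention w gives: tup(node(tup(node(one, c, y1), node(y, tup(m, 5, nil), 5), tup(y, 5, 5)), 7, one), node(y1, y1, tup(m, 5, nil)), one) ≐ q,  node(tup(m, 5, nil), tup(m, 5, nil), 7) ≐ node(y, y1, 7). Substituting into the earlier binding gives p := tup(node(one, c, y1), node(y, tup(m, 5, nil), 5), tup(y, 5, 5)).
Bind q := tup(node(tup(node(one, c, y1), node(y, tup(m, 5, nil), 5), tup(y, 5, 5)), 7, one), node(y1, y1, tup(m, 5, nil)), one); no other remaining equation mentions q.
Clash: constants m and c differ; no unifier exists.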